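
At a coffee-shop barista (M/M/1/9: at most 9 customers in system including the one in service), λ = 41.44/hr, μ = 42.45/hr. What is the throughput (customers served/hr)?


ρ = 0.9762; P_K = (1−ρ)ρ^9/(1−ρ^10) = 0.089516
λ_eff = λ(1 − P_K) = 41.44·(1 − 0.089516) = 41.44·0.910484 = 37.7305 /hr

Final: 37.7305 /hr


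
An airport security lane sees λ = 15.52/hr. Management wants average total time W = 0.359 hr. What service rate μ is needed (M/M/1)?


W = 1/(μ−λ) ⇒ μ − λ = 1/W = 1/0.359 = 2.7855
μ = λ + 1/W = 15.52 + 2.7855 = 18.3055 per hr

Final: 18.3055 /hr


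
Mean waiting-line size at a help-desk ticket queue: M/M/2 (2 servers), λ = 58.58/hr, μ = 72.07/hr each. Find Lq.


a = λ/μ = 0.8128; ρ = a/2 = 0.4064
P₀ = 0.422060
Lq = P₀·a^c·ρ / (c!·(1−ρ)²) = 0.422060·0.66068·0.4064/(2·0.35235)
= 0.16081

Final: 0.16081


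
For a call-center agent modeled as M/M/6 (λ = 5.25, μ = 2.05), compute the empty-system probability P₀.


a = λ/μ = 5.25/2.05 = 2.5610; ρ = a/c = 0.4268
Σ_{k=0}^{5} a^k/k! (terms k=0..5) = 1.00000 + 2.56098 + 3.27930 + 2.79940 + 1.79230 + 0.91801 = 12.34998
Tail: a^6/(6!(1−ρ)) = 282.11921/(720·0.5732) = 0.68362
P₀ = 1/(12.34998 + 0.68362) = 1/13.03360 = 0.076725

Final: 0.076725


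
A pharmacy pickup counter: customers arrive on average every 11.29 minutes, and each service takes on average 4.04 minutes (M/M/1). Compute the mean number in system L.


λ = 60/11.29 = 5.3144 /hr
μ = 60/4.04 = 14.8515 /hr
ρ = λ/μ = 5.3144/14.8515 = 0.3578
L = ρ/(1−ρ) = 0.3578/0.6422 = 0.5572

Final: 0.5572


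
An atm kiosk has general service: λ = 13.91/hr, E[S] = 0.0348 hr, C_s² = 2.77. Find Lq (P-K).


ρ = λ·E[S] = 13.91·0.0348 = 0.4841
Lq = ρ²(1+C_s²)/(2(1−ρ)) = 0.2343·(1+2.77)/(2·0.5159)
= 0.2343·3.7700/1.0319 = 0.85611

Final: 0.85611


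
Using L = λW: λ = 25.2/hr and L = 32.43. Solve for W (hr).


W = L/λ = 32.43/25.2 = 1.2869 hr

Final: 1.2869 hr


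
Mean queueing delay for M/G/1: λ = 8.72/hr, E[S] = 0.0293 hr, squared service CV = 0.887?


ρ = λ·E[S] = 8.72·0.0293 = 0.2555
E[S²] = E[S]²(1+C_s²) = 0.0293²·(1+0.887) = 0.001620
Wq = λ·E[S²]/(2(1−ρ)) = 8.72·0.001620/(2·0.7445) = 0.009487 hr

Final: 0.009487 hr


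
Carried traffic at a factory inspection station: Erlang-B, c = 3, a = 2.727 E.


B(3,2.727) = 0.312226 (Erlang-B)
Carried load = a(1 − B) = 2.727·(1 − 0.312226) = 2.727·0.687774 = 1.8756 E

Final: 1.8756 Erlangs


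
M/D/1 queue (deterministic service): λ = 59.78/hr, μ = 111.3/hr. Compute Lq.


ρ = 59.78/111.3 = 0.5371
M/D/1: Lq = ρ²/(2(1−ρ)) = 0.2885/(2·0.4629) = 0.31161

Final: 0.31161


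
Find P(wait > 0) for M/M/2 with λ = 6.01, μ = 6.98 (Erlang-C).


a = λ/μ = 0.8610; ρ = a/2 = 0.4305
P₀ = 0.398097 (from M/M/c formula)
C(c,a) = [a^c/(c!(1−ρ))]·P₀ = [0.74138/(2·0.5695)]·0.398097
= 0.65092·0.398097 = 0.259129

Final: 0.259129


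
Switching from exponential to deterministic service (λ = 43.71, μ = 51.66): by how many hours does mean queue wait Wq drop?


ρ = 43.71/51.66 = 0.8461
Wq(M/M/1) = ρ/(μ−λ) = 0.8461/7.95 = 0.10643 hr
Wq(M/D/1) = ρ/(2(μ−λ)) = 0.05321 hr
Savings = 0.10643 − 0.05321 = 0.05321 hr

Final: 0.05321 hr


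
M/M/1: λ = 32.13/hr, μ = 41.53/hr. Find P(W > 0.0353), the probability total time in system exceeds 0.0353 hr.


W ~ Exponential(μ−λ) for M/M/1.
μ − λ = 41.53 − 32.13 = 9.4000
P(W > t) = e^{−(μ−λ)t} = e^{−0.3318} = 0.717616

Final: 0.717616


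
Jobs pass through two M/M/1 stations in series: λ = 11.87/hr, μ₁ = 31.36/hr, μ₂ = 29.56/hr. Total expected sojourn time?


Each node sees arrival rate λ = 11.87/hr (tandem ⇒ throughput preserved).
W₁ = 1/(μ₁−λ) = 1/(31.36−11.87) = 0.05131 hr
W₂ = 1/(μ₂−λ) = 1/(29.56−11.87) = 0.05653 hr
W_total = W₁ + W₂ = 0.05131 + 0.05653 = 0.10784 hr

Final: 0.10784 hr


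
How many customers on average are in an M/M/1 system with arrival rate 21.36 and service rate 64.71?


ρ = λ/μ = 21.36/64.71 = 0.3301
L = ρ/(1−ρ) = 0.3301/(1 − 0.3301) = 0.3301/0.6699 = 0.4927

Final: 0.4927


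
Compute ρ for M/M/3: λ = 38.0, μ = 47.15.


ρ = λ/(cμ) = 38.0/(3·47.15) = 38.0/141.45 = 0.2686

Final: 0.2686


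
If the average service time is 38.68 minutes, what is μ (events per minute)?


μ = 1/(service time) in consistent units.
1 minute = 1 min, so μ = 1/38.68 = 0.02585 per minute

Final: 0.02585 /min


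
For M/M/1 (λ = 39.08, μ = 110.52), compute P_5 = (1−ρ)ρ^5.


ρ = 39.08/110.52 = 0.3536
P_n = (1−ρ)·ρ^n = (1 − 0.3536)·0.3536^5 = 0.6464·0.005528 = 0.003573

Final: 0.003573


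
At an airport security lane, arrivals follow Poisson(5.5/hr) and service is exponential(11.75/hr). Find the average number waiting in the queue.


ρ = 5.5/11.75 = 0.4681
Lq = ρ²/(1−ρ) = 0.2191/0.5319 = 0.4119

Final: 0.4119


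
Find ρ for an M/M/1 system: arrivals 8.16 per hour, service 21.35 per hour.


ρ = λ/μ = 8.16/21.35 = 0.3822

Final: 0.3822


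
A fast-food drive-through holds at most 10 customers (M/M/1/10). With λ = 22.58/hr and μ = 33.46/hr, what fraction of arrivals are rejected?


ρ = λ/μ = 22.58/33.46 = 0.6748
P_K = (1−ρ)ρ^K/(1−ρ^(K+1)) = (0.3252·0.019588)/(1 − 0.013218)
= 0.006369/0.986782 = 0.006454

Final: 0.006454


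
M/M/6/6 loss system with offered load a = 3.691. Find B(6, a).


B(c,a) = (a^c/c!) / Σ_{k=0}^{c} a^k/k!
a^6/6! = 3.511816
Σ terms (k=0..6): 1.00000 + 3.69100 + 6.81174 + 8.38071 + 7.73330 + 5.70872 + 3.51182 = 36.837293
B = 3.511816/36.837293 = 0.095333

Final: 0.095333


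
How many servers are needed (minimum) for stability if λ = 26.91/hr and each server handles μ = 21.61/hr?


Stability requires cμ > λ ⇔ c > λ/μ.
λ/μ = 26.91/21.61 = 1.2453
Minimum integer c = ⌊1.2453⌋ + 1 = 2
Check: 2·21.61 = 43.22 > 26.91, while 1·21.61 = 21.61 ≤ 26.91

Final: 2 servers


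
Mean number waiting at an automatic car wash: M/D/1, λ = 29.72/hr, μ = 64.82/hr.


ρ = 29.72/64.82 = 0.4585
M/D/1: Lq = ρ²/(2(1−ρ)) = 0.2102/(2·0.5415) = 0.19411

Final: 0.19411


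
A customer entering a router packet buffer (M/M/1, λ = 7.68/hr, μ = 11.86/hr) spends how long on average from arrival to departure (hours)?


W = 1/(μ−λ) = 1/(11.86 − 7.68) = 1/4.18 = 0.2392 hr

Final: 0.2392 hr


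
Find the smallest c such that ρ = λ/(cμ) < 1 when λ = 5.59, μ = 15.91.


Stability requires cμ > λ ⇔ c > λ/μ.
λ/μ = 5.59/15.91 = 0.3514
Minimum integer c = ⌊0.3514⌋ + 1 = 1
Check: 1·15.91 = 15.91 > 5.59, while 0·15.91 = 0.00 ≤ 5.59

Final: 1 servers


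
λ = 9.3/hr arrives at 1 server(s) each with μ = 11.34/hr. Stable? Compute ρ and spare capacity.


Total capacity cμ = 1·11.34 = 11.34/hr
ρ = λ/(cμ) = 9.3/11.34 = 0.8201
Stable ⇔ ρ < 1: YES
Spare capacity = cμ − λ = 11.34 − 9.3 = 2.04/hr

Final: ρ = 0.8201; stable; margin = 2.04/hr


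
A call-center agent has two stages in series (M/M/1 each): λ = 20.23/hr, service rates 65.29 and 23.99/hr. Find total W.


Each node sees arrival rate λ = 20.23/hr (tandem ⇒ throughput preserved).
W₁ = 1/(μ₁−λ) = 1/(65.29−20.23) = 0.02219 hr
W₂ = 1/(μ₂−λ) = 1/(23.99−20.23) = 0.26596 hr
W_total = W₁ + W₂ = 0.02219 + 0.26596 = 0.28815 hr

Final: 0.28815 hr


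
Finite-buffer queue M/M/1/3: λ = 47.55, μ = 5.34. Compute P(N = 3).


ρ = λ/μ = 47.55/5.34 = 8.9045
P_K = (1−ρ)ρ^K/(1−ρ^(K+1)) = (-7.9045·706.037539)/(1 − 6286.907303)
= -5580.869764/-6285.907303 = 0.887838

Final: 0.887838


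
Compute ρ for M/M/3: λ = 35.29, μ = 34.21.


ρ = λ/(cμ) = 35.29/(3·34.21) = 35.29/102.63 = 0.3439

Final: 0.3439


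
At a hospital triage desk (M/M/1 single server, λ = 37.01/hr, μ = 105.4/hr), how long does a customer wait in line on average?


ρ = 37.01/105.4 = 0.3511
Wq = ρ/(μ−λ) = 0.3511/(105.4 − 37.01) = 0.3511/68.39 = 0.005134 hr

Final: 0.005134 hr


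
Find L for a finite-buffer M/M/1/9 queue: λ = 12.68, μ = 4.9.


ρ = 12.68/4.9 = 2.5878
L = ρ[1 − (K+1)ρ^K + Kρ^(K+1)] / [(1−ρ)(1−ρ^(K+1))]
Numerator: 2.5878·(1 − 10·5203.655795 + 9·13465.786832) = 178960.146639
Denominator: (-1.5878)·(-13464.786832) = 21378.783991
L = 178960.146639/21378.783991 = 8.3709

Final: 8.3709


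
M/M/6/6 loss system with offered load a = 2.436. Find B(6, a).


B(c,a) = (a^c/c!) / Σ_{k=0}^{c} a^k/k!
a^6/6! = 0.290223
Σ terms (k=0..6): 1.00000 + 2.43600 + 2.96705 + 2.40924 + 1.46723 + 0.71483 + 0.29022 = 11.284576
B = 0.290223/11.284576 = 0.025719

Final: 0.025719


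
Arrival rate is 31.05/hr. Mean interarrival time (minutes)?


Mean interarrival time = 1/λ = 1/31.05 hour = 0.03221 hour
In minutes: 0.03221 × 60 = 1.9324 min

Final: 1.9324 min


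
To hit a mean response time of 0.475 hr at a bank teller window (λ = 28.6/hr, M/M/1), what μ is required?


W = 1/(μ−λ) ⇒ μ − λ = 1/W = 1/0.475 = 2.1053
μ = λ + 1/W = 28.6 + 2.1053 = 30.7053 per hr

Final: 30.7053 /hr


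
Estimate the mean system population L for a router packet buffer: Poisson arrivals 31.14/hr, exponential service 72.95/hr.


ρ = λ/μ = 31.14/72.95 = 0.4269
L = ρ/(1−ρ) = 0.4269/(1 − 0.4269) = 0.4269/0.5731 = 0.7448

Final: 0.7448


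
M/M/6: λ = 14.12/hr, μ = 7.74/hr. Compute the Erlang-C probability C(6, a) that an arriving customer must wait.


a = λ/μ = 1.8243; ρ = a/6 = 0.3040
P₀ = 0.161196 (from M/M/c formula)
C(c,a) = [a^c/(c!(1−ρ))]·P₀ = [36.86060/(720·0.6960)]·0.161196
= 0.07356·0.161196 = 0.011858

Final: 0.011858


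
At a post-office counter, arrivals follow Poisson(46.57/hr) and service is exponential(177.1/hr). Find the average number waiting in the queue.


ρ = 46.57/177.1 = 0.2630
Lq = ρ²/(1−ρ) = 0.06915/0.7370 = 0.09382

Final: 0.09382


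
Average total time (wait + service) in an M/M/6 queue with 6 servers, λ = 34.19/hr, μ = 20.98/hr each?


a = 1.6296; ρ = 0.2716; P₀ = 0.195916
Lq = P₀·a^c·ρ/(c!(1−ρ)²) = 0.002609
Wq = Lq/λ = 0.002609/34.19 = 0.00007632 hr
W = Wq + 1/μ = 0.00007632 + 0.04766 = 0.04774 hr

Final: 0.04774 hr


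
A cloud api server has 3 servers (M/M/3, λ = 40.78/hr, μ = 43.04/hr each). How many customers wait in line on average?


a = λ/μ = 0.9475; ρ = a/3 = 0.3158
P₀ = 0.384088
Lq = P₀·a^c·ρ / (c!·(1−ρ)²) = 0.384088·0.85060·0.3158/(6·0.46809)
= 0.03674

Final: 0.03674


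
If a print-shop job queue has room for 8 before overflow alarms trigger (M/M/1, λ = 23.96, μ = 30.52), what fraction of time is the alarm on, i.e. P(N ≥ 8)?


ρ = 23.96/30.52 = 0.7851
P(N ≥ n) = ρ^n = 0.7851^8 = 0.144284

Final: 0.144284


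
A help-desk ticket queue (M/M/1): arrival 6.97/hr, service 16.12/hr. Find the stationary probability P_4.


ρ = 6.97/16.12 = 0.4324
P_n = (1−ρ)·ρ^n = (1 − 0.4324)·0.4324^4 = 0.5676·0.034952 = 0.019839

Final: 0.019839


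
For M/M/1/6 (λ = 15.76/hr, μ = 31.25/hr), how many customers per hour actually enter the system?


ρ = 0.5043; P_K = (1−ρ)ρ^6/(1−ρ^7) = 0.008224
λ_eff = λ(1 − P_K) = 15.76·(1 − 0.008224) = 15.76·0.991776 = 15.6304 /hr

Final: 15.6304 /hr


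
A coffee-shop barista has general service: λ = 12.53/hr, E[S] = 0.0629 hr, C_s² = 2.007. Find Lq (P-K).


ρ = λ·E[S] = 12.53·0.0629 = 0.7881
Lq = ρ²(1+C_s²)/(2(1−ρ)) = 0.6212·(1+2.007)/(2·0.2119)
= 0.6212·3.0070/0.4237 = 4.40810

Final: 4.40810


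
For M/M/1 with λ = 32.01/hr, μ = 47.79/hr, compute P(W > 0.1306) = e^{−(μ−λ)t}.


W ~ Exponential(μ−λ) for M/M/1.
μ − λ = 47.79 − 32.01 = 15.7800
P(W > t) = e^{−(μ−λ)t} = e^{−2.0609} = 0.127343

Final: 0.127343


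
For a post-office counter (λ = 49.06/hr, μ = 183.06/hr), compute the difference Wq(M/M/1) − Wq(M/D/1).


ρ = 49.06/183.06 = 0.2680
Wq(M/M/1) = ρ/(μ−λ) = 0.2680/134.00 = 0.002000 hr
Wq(M/D/1) = ρ/(2(μ−λ)) = 0.0010000 hr
Savings = 0.002000 − 0.0010000 = 0.0010000 hr

Final: 0.0010000 hr


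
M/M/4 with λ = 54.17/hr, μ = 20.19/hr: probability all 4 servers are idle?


a = λ/μ = 54.17/20.19 = 2.6830; ρ = a/c = 0.6708
Σ_{k=0}^{3} a^k/k! (terms k=0..3) = 1.00000 + 2.68301 + 3.59928 + 3.21897 = 10.50125
Tail: a^4/(4!(1−ρ)) = 51.81912/(24·0.3292) = 6.55778
P₀ = 1/(10.50125 + 6.55778) = 1/17.05903 = 0.058620

Final: 0.058620


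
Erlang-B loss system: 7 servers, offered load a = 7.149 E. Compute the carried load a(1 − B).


B(7,7.149) = 0.258046 (Erlang-B)
Carried load = a(1 − B) = 7.149·(1 − 0.258046) = 7.149·0.741954 = 5.3042 E

Final: 5.3042 Erlangs


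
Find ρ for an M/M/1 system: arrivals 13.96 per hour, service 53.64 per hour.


ρ = λ/μ = 13.96/53.64 = 0.2603

Final: 0.2603


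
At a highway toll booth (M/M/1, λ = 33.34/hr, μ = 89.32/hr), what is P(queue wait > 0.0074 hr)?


ρ = 33.34/89.32 = 0.3733
P(Wq > t) = ρ·e^{−(μ−λ)t} = 0.3733·e^{−0.4143}
= 0.3733·0.660834 = 0.246666

Final: 0.246666


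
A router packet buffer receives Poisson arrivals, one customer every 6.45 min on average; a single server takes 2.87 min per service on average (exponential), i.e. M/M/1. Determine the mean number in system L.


λ = 60/6.45 = 9.3023 /hr
μ = 60/2.87 = 20.9059 /hr
ρ = λ/μ = 9.3023/20.9059 = 0.4450
L = ρ/(1−ρ) = 0.4450/0.5550 = 0.8017

Final: 0.8017


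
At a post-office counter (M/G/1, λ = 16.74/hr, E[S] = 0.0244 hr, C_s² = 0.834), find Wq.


ρ = λ·E[S] = 16.74·0.0244 = 0.4085
E[S²] = E[S]²(1+C_s²) = 0.0244²·(1+0.834) = 0.001092
Wq = λ·E[S²]/(2(1−ρ)) = 16.74·0.001092/(2·0.5915) = 0.01545 hr

Final: 0.01545 hr


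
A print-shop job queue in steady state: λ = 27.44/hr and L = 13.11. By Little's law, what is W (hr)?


W = L/λ = 13.11/27.44 = 0.4778 hr

Final: 0.4778 hr


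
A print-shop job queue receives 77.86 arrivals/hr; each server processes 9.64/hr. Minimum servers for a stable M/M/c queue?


Stability requires cμ > λ ⇔ c > λ/μ.
λ/μ = 77.86/9.64 = 8.0768
Minimum integer c = ⌊8.0768⌋ + 1 = 9
Check: 9·9.64 = 86.76 > 77.86, while 8·9.64 = 77.12 ≤ 77.86

Final: 9 servers


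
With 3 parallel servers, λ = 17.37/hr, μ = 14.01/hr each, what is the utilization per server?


ρ = λ/(cμ) = 17.37/(3·14.01) = 17.37/42.03 = 0.4133

Final: 0.4133


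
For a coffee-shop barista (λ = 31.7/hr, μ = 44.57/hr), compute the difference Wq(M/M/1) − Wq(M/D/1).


ρ = 31.7/44.57 = 0.7112
Wq(M/M/1) = ρ/(μ−λ) = 0.7112/12.87 = 0.05526 hr
Wq(M/D/1) = ρ/(2(μ−λ)) = 0.02763 hr
Savings = 0.05526 − 0.02763 = 0.02763 hr

Final: 0.02763 hr


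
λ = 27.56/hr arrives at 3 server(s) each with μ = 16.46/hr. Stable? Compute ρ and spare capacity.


Total capacity cμ = 3·16.46 = 49.38/hr
ρ = λ/(cμ) = 27.56/49.38 = 0.5581
Stable ⇔ ρ < 1: YES
Spare capacity = cμ − λ = 49.38 − 27.56 = 21.82/hr

Final: ρ = 0.5581; stable; margin = 21.82/hr


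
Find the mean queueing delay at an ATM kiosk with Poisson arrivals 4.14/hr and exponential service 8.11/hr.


ρ = 4.14/8.11 = 0.5105
Wq = ρ/(μ−λ) = 0.5105/(8.11 − 4.14) = 0.5105/3.97 = 0.1286 hr

Final: 0.1286 hr


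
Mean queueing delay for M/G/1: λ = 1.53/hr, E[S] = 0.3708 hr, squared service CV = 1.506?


ρ = λ·E[S] = 1.53·0.3708 = 0.5673
E[S²] = E[S]²(1+C_s²) = 0.3708²·(1+1.506) = 0.344557
Wq = λ·E[S²]/(2(1−ρ)) = 1.53·0.344557/(2·0.4327) = 0.60920 hr

Final: 0.60920 hr


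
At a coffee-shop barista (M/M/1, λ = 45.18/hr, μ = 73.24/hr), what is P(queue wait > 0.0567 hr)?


ρ = 45.18/73.24 = 0.6169
P(Wq > t) = ρ·e^{−(μ−λ)t} = 0.6169·e^{−1.5910}
= 0.6169·0.203721 = 0.125671

Final: 0.125671


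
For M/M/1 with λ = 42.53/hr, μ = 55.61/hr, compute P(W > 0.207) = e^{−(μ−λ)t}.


W ~ Exponential(μ−λ) for M/M/1.
μ − λ = 55.61 − 42.53 = 13.0800
P(W > t) = e^{−(μ−λ)t} = e^{−2.7076} = 0.066699

Final: 0.066699


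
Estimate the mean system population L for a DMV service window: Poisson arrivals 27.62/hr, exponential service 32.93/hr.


ρ = λ/μ = 27.62/32.93 = 0.8387
L = ρ/(1−ρ) = 0.8387/(1 − 0.8387) = 0.8387/0.1613 = 5.2015

Final: 5.2015


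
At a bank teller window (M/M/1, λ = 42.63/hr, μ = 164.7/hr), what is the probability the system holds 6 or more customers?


ρ = 42.63/164.7 = 0.2588
P(N ≥ n) = ρ^n = 0.2588^6 = 0.0003007

Final: 0.0003007


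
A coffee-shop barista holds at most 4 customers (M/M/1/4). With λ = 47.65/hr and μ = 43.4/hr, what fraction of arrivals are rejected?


ρ = λ/μ = 47.65/43.4 = 1.0979
P_K = (1−ρ)ρ^K/(1−ρ^(K+1)) = (-0.09793·1.453091)/(1 − 1.595386)
= -0.142296/-0.595386 = 0.238997

Final: 0.238997


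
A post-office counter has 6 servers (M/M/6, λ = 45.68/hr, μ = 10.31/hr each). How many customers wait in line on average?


a = λ/μ = 4.4306; ρ = a/6 = 0.7384
P₀ = 0.009980
Lq = P₀·a^c·ρ / (c!·(1−ρ)²) = 0.009980·7564.92418·0.7384/(720·0.06841)
= 1.13186

Final: 1.13186


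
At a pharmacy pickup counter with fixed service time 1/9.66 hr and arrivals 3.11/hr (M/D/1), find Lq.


ρ = 3.11/9.66 = 0.3219
M/D/1: Lq = ρ²/(2(1−ρ)) = 0.1036/(2·0.6781) = 0.07643

Final: 0.07643


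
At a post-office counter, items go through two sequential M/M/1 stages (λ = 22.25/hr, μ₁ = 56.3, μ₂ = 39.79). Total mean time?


Each node sees arrival rate λ = 22.25/hr (tandem ⇒ throughput preserved).
W₁ = 1/(μ₁−λ) = 1/(56.3−22.25) = 0.02937 hr
W₂ = 1/(μ₂−λ) = 1/(39.79−22.25) = 0.05701 hr
W_total = W₁ + W₂ = 0.02937 + 0.05701 = 0.08638 hr

Final: 0.08638 hr


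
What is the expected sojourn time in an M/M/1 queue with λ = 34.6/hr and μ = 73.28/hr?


W = 1/(μ−λ) = 1/(73.28 − 34.6) = 1/38.68 = 0.02585 hr

Final: 0.02585 hr


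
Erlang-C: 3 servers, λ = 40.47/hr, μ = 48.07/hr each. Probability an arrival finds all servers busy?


a = λ/μ = 0.8419; ρ = a/3 = 0.2806
P₀ = 0.428349 (from M/M/c formula)
C(c,a) = [a^c/(c!(1−ρ))]·P₀ = [0.59673/(6·0.7194)]·0.428349
= 0.13825·0.428349 = 0.059221

Final: 0.059221


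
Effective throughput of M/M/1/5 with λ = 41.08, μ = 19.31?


ρ = 2.1274; P_K = (1−ρ)ρ^5/(1−ρ^6) = 0.535721
λ_eff = λ(1 − P_K) = 41.08·(1 − 0.535721) = 41.08·0.464279 = 19.0726 /hr

Final: 19.0726 /hr


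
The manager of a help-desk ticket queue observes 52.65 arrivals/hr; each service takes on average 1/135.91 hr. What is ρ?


ρ = λ/μ = 52.65/135.91 = 0.3874

Final: 0.3874


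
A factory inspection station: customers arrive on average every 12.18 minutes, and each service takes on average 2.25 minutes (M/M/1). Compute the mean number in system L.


λ = 60/12.18 = 4.9261 /hr
μ = 60/2.25 = 26.6667 /hr
ρ = λ/μ = 4.9261/26.6667 = 0.1847
L = ρ/(1−ρ) = 0.1847/0.8153 = 0.2266

Final: 0.2266


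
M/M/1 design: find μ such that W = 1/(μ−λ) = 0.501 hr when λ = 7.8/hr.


W = 1/(μ−λ) ⇒ μ − λ = 1/W = 1/0.501 = 1.9960
μ = λ + 1/W = 7.8 + 1.9960 = 9.7960 per hr

Final: 9.7960 /hr


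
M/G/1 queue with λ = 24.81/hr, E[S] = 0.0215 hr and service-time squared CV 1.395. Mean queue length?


ρ = λ·E[S] = 24.81·0.0215 = 0.5334
Lq = ρ²(1+C_s²)/(2(1−ρ)) = 0.2845·(1+1.395)/(2·0.4666)
= 0.2845·2.3950/0.9332 = 0.73026

Final: 0.73026


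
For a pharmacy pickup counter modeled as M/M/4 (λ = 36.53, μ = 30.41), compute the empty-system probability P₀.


a = λ/μ = 36.53/30.41 = 1.2012; ρ = a/c = 0.3003
Σ_{k=0}^{3} a^k/k! (terms k=0..3) = 1.00000 + 1.20125 + 0.72150 + 0.28890 = 3.21165
Tail: a^4/(4!(1−ρ)) = 2.08225/(24·0.6997) = 0.12400
P₀ = 1/(3.21165 + 0.12400) = 1/3.33565 = 0.299792

Final: 0.299792


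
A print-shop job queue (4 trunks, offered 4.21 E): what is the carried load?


B(4,4.21) = 0.330557 (Erlang-B)
Carried load = a(1 − B) = 4.21·(1 − 0.330557) = 4.21·0.669443 = 2.8184 E

Final: 2.8184 Erlangs


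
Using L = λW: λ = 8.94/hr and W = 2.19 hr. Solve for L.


L = λW = 8.94·2.19 = 19.5786

Final: 19.5786


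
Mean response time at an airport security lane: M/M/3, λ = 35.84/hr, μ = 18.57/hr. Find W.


a = 1.9300; ρ = 0.6433; P₀ = 0.122673
Lq = P₀·a^c·ρ/(c!(1−ρ)²) = 0.74331
Wq = Lq/λ = 0.74331/35.84 = 0.02074 hr
W = Wq + 1/μ = 0.02074 + 0.05385 = 0.07459 hr

Final: 0.07459 hr


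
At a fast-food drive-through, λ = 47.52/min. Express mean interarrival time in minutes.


Mean interarrival time = 1/λ = 1/47.52 minute = 0.02104 minute
In minutes: 0.02104 × 1 = 0.02104 min

Final: 0.02104 min


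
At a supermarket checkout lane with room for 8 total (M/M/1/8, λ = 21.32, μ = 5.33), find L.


ρ = 21.32/5.33 = 4.0000
L = ρ[1 − (K+1)ρ^K + Kρ^(K+1)] / [(1−ρ)(1−ρ^(K+1))]
Numerator: 4.0000·(1 − 9·65536.000000 + 8·262144.000000) = 6029316.000000
Denominator: (-3.0000)·(-262143.000000) = 786429.000000
L = 6029316.000000/786429.000000 = 7.6667

Final: 7.6667


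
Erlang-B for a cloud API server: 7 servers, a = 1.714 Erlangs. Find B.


B(c,a) = (a^c/c!) / Σ_{k=0}^{c} a^k/k!
a^7/7! = 0.008623
Σ terms (k=0..7): 1.00000 + 1.71400 + 1.46890 + 0.83923 + 0.35961 + 0.12327 + 0.03522 + 0.008623 = 5.548851
B = 0.008623/5.548851 = 0.001554

Final: 0.001554


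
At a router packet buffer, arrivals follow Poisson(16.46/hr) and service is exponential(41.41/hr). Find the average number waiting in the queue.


ρ = 16.46/41.41 = 0.3975
Lq = ρ²/(1−ρ) = 0.1580/0.6025 = 0.2622

Final: 0.2622


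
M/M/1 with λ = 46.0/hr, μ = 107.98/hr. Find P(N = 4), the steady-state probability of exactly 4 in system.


ρ = 46.0/107.98 = 0.4260
P_n = (1−ρ)·ρ^n = (1 − 0.4260)·0.4260^4 = 0.5740·0.032935 = 0.018905

Final: 0.018905


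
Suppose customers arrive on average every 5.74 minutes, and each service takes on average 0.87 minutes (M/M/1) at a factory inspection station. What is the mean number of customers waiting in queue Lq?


λ = 60/5.74 = 10.4530 /hr
μ = 60/0.87 = 68.9655 /hr
ρ = λ/μ = 10.4530/68.9655 = 0.1516
Lq = ρ²/(1−ρ) = 0.02297/0.8484 = 0.02708

Final: 0.02708


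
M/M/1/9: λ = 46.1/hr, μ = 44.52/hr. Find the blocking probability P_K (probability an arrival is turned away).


ρ = λ/μ = 46.1/44.52 = 1.0355
P_K = (1−ρ)ρ^K/(1−ρ^(K+1)) = (-0.03549·1.368712)/(1 − 1.417287)
= -0.048575/-0.417287 = 0.116407

Final: 0.116407


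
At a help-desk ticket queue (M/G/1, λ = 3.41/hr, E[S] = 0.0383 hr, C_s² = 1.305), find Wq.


ρ = λ·E[S] = 3.41·0.0383 = 0.1306
E[S²] = E[S]²(1+C_s²) = 0.0383²·(1+1.305) = 0.003381
Wq = λ·E[S²]/(2(1−ρ)) = 3.41·0.003381/(2·0.8694) = 0.006631 hr

Final: 0.006631 hr


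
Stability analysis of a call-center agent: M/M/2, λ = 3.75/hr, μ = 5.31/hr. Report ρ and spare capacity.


Total capacity cμ = 2·5.31 = 10.62/hr
ρ = λ/(cμ) = 3.75/10.62 = 0.3531
Stable ⇔ ρ < 1: YES
Spare capacity = cμ − λ = 10.62 − 3.75 = 6.87/hr

Final: ρ = 0.3531; stable; margin = 6.87/hr


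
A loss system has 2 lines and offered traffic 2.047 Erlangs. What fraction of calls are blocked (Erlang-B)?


B(c,a) = (a^c/c!) / Σ_{k=0}^{c} a^k/k!
a^2/2! = 2.095105
Σ terms (k=0..2): 1.00000 + 2.04700 + 2.09510 = 5.142105
B = 2.095105/5.142105 = 0.407441

Final: 0.407441


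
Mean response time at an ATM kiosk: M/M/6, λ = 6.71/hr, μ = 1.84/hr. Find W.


a = 3.6467; ρ = 0.6078; P₀ = 0.024721
Lq = P₀·a^c·ρ/(c!(1−ρ)²) = 0.31907
Wq = Lq/λ = 0.31907/6.71 = 0.04755 hr
W = Wq + 1/μ = 0.04755 + 0.54348 = 0.59103 hr

Final: 0.59103 hr


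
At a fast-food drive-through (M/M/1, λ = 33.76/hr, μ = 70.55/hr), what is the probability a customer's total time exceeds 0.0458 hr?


W ~ Exponential(μ−λ) for M/M/1.
μ − λ = 70.55 − 33.76 = 36.7900
P(W > t) = e^{−(μ−λ)t} = e^{−1.6850} = 0.185448

Final: 0.185448


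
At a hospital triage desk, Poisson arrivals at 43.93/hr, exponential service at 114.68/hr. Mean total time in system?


W = 1/(μ−λ) = 1/(114.68 − 43.93) = 1/70.75 = 0.01413 hr

Final: 0.01413 hr


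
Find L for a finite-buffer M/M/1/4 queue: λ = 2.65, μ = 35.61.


ρ = 2.65/35.61 = 0.07442
L = ρ[1 − (K+1)ρ^K + Kρ^(K+1)] / [(1−ρ)(1−ρ^(K+1))]
Numerator: 0.07442·(1 − 5·0.00003067 + 4·0.000002282) = 0.074407
Denominator: (0.9256)·(0.999998) = 0.925581
L = 0.074407/0.925581 = 0.08039

Final: 0.08039


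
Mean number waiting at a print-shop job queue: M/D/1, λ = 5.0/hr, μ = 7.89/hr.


ρ = 5.0/7.89 = 0.6337
M/D/1: Lq = ρ²/(2(1−ρ)) = 0.4016/(2·0.3663) = 0.54820

Final: 0.54820


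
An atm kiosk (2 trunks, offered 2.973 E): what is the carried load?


B(2,2.973) = 0.526593 (Erlang-B)
Carried load = a(1 − B) = 2.973·(1 − 0.526593) = 2.973·0.473407 = 1.4074 E

Final: 1.4074 Erlangs


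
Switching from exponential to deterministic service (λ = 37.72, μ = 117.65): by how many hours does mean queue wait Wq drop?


ρ = 37.72/117.65 = 0.3206
Wq(M/M/1) = ρ/(μ−λ) = 0.3206/79.93 = 0.004011 hr
Wq(M/D/1) = ρ/(2(μ−λ)) = 0.002006 hr
Savings = 0.004011 − 0.002006 = 0.002006 hr

Final: 0.002006 hr


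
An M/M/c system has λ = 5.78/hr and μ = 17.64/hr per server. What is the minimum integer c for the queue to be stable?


Stability requires cμ > λ ⇔ c > λ/μ.
λ/μ = 5.78/17.64 = 0.3277
Minimum integer c = ⌊0.3277⌋ + 1 = 1
Check: 1·17.64 = 17.64 > 5.78, while 0·17.64 = 0.00 ≤ 5.78

Final: 1 servers


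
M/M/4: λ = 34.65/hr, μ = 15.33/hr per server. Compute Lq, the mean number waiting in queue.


a = λ/μ = 2.2603; ρ = a/4 = 0.5651
P₀ = 0.097659
Lq = P₀·a^c·ρ / (c!·(1−ρ)²) = 0.097659·26.10023·0.5651/(24·0.18917)
= 0.31725

Final: 0.31725


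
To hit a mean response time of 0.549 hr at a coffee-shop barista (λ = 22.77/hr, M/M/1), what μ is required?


W = 1/(μ−λ) ⇒ μ − λ = 1/W = 1/0.549 = 1.8215
μ = λ + 1/W = 22.77 + 1.8215 = 24.5915 per hr

Final: 24.5915 /hr


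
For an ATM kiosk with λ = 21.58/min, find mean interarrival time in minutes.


Mean interarrival time = 1/λ = 1/21.58 minute = 0.04634 minute
In minutes: 0.04634 × 1 = 0.04634 min

Final: 0.04634 min


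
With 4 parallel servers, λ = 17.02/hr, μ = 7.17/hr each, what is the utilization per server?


ρ = λ/(cμ) = 17.02/(4·7.17) = 17.02/28.68 = 0.5934

Final: 0.5934


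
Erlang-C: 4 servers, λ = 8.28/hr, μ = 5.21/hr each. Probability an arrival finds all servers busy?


a = λ/μ = 1.5893; ρ = a/4 = 0.3973
P₀ = 0.201526 (from M/M/c formula)
C(c,a) = [a^c/(c!(1−ρ))]·P₀ = [6.37926/(24·0.6027)]·0.201526
= 0.44103·0.201526 = 0.088879

Final: 0.088879


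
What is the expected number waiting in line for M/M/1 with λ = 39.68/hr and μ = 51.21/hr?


ρ = 39.68/51.21 = 0.7748
Lq = ρ²/(1−ρ) = 0.6004/0.2252 = 2.6666

Final: 2.6666


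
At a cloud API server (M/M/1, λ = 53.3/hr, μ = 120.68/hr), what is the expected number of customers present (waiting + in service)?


ρ = λ/μ = 53.3/120.68 = 0.4417
L = ρ/(1−ρ) = 0.4417/(1 − 0.4417) = 0.4417/0.5583 = 0.7910

Final: 0.7910


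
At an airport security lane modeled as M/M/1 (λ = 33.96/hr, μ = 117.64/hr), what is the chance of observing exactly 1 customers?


ρ = 33.96/117.64 = 0.2887
P_n = (1−ρ)·ρ^n = (1 − 0.2887)·0.2887^1 = 0.7113·0.288677 = 0.205343

Final: 0.205343


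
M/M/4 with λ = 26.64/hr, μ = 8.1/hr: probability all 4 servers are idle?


a = λ/μ = 26.64/8.1 = 3.2889; ρ = a/c = 0.8222
Σ_{k=0}^{3} a^k/k! (terms k=0..3) = 1.00000 + 3.28889 + 5.40840 + 5.92920 = 15.62649
Tail: a^4/(4!(1−ρ)) = 117.00295/(24·0.1778) = 27.42257
P₀ = 1/(15.62649 + 27.42257) = 1/43.04905 = 0.023229

Final: 0.023229


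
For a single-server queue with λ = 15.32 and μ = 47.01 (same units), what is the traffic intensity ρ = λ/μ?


ρ = λ/μ = 15.32/47.01 = 0.3259

Final: 0.3259


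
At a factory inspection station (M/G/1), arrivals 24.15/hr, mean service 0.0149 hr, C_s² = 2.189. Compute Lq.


ρ = λ·E[S] = 24.15·0.0149 = 0.3598
Lq = ρ²(1+C_s²)/(2(1−ρ)) = 0.1295·(1+2.189)/(2·0.6402)
= 0.1295·3.1890/1.2803 = 0.32251

Final: 0.32251


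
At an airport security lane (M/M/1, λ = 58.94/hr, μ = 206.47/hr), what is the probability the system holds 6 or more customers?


ρ = 58.94/206.47 = 0.2855
P(N ≥ n) = ρ^n = 0.2855^6 = 0.0005412

Final: 0.0005412


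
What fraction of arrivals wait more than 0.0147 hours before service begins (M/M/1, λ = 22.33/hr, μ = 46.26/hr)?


ρ = 22.33/46.26 = 0.4827
P(Wq > t) = ρ·e^{−(μ−λ)t} = 0.4827·e^{−0.3518}
= 0.4827·0.703441 = 0.339556

Final: 0.339556


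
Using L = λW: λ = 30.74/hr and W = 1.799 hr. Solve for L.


L = λW = 30.74·1.799 = 55.3013

Final: 55.3013


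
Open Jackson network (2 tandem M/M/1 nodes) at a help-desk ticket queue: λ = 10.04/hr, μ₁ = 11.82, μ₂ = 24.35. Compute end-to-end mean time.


Each node sees arrival rate λ = 10.04/hr (tandem ⇒ throughput preserved).
W₁ = 1/(μ₁−λ) = 1/(11.82−10.04) = 0.56180 hr
W₂ = 1/(μ₂−λ) = 1/(24.35−10.04) = 0.06988 hr
W_total = W₁ + W₂ = 0.56180 + 0.06988 = 0.63168 hr

Final: 0.63168 hr


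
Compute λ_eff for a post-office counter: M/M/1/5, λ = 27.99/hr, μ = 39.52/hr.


ρ = 0.7082; P_K = (1−ρ)ρ^5/(1−ρ^6) = 0.059503
λ_eff = λ(1 − P_K) = 27.99·(1 − 0.059503) = 27.99·0.940497 = 26.3245 /hr

Final: 26.3245 /hr


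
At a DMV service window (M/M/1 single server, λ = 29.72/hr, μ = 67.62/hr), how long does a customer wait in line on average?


ρ = 29.72/67.62 = 0.4395
Wq = ρ/(μ−λ) = 0.4395/(67.62 − 29.72) = 0.4395/37.90 = 0.01160 hr

Final: 0.01160 hr


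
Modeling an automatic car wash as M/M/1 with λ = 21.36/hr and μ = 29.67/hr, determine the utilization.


ρ = λ/μ = 21.36/29.67 = 0.7199

Final: 0.7199


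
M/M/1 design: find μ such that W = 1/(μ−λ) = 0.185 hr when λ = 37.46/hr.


W = 1/(μ−λ) ⇒ μ − λ = 1/W = 1/0.185 = 5.4054
μ = λ + 1/W = 37.46 + 5.4054 = 42.8654 per hr

Final: 42.8654 /hr


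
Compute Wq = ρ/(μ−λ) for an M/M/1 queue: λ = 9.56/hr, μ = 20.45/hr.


ρ = 9.56/20.45 = 0.4675
Wq = ρ/(μ−λ) = 0.4675/(20.45 − 9.56) = 0.4675/10.89 = 0.04293 hr

Final: 0.04293 hr


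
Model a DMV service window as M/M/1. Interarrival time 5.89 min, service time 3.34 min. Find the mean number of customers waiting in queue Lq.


λ = 60/5.89 = 10.1868 /hr
μ = 60/3.34 = 17.9641 /hr
ρ = λ/μ = 10.1868/17.9641 = 0.5671
Lq = ρ²/(1−ρ) = 0.3216/0.4329 = 0.7427

Final: 0.7427


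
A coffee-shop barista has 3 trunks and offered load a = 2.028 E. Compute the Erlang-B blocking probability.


B(c,a) = (a^c/c!) / Σ_{k=0}^{c} a^k/k!
a^3/3! = 1.390121
Σ terms (k=0..3): 1.00000 + 2.02800 + 2.05639 + 1.39012 = 6.474513
B = 1.390121/6.474513 = 0.214707

Final: 0.214707


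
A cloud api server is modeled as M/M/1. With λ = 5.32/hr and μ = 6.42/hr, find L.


ρ = λ/μ = 5.32/6.42 = 0.8287
L = ρ/(1−ρ) = 0.8287/(1 − 0.8287) = 0.8287/0.1713 = 4.8364

Final: 4.8364


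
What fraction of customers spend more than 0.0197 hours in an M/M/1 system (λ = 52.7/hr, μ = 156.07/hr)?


W ~ Exponential(μ−λ) for M/M/1.
μ − λ = 156.07 − 52.7 = 103.3700
P(W > t) = e^{−(μ−λ)t} = e^{−2.0364} = 0.130499

Final: 0.130499


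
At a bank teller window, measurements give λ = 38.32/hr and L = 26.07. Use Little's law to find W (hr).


W = L/λ = 26.07/38.32 = 0.6803 hr

Final: 0.6803 hr


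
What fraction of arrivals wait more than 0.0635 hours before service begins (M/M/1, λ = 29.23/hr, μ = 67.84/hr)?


ρ = 29.23/67.84 = 0.4309
P(Wq > t) = ρ·e^{−(μ−λ)t} = 0.4309·e^{−2.4517}
= 0.4309·0.086144 = 0.037117

Final: 0.037117


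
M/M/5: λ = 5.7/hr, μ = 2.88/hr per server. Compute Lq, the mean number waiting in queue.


a = λ/μ = 1.9792; ρ = a/5 = 0.3958
P₀ = 0.137212
Lq = P₀·a^c·ρ / (c!·(1−ρ)²) = 0.137212·30.36770·0.3958/(120·0.36502)
= 0.03765

Final: 0.03765


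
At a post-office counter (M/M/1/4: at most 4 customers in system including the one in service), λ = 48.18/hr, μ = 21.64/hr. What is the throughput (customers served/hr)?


ρ = 2.2264; P_K = (1−ρ)ρ^4/(1−ρ^5) = 0.561107
λ_eff = λ(1 − P_K) = 48.18·(1 − 0.561107) = 48.18·0.438893 = 21.1458 /hr

Final: 21.1458 /hr


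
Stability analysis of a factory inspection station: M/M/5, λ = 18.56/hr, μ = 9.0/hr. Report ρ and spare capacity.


Total capacity cμ = 5·9.0 = 45.00/hr
ρ = λ/(cμ) = 18.56/45.00 = 0.4124
Stable ⇔ ρ < 1: YES
Spare capacity = cμ − λ = 45.00 − 18.56 = 26.44/hr

Final: ρ = 0.4124; stable; margin = 26.44/hr


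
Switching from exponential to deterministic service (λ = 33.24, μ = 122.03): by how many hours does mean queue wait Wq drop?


ρ = 33.24/122.03 = 0.2724
Wq(M/M/1) = ρ/(μ−λ) = 0.2724/88.79 = 0.003068 hr
Wq(M/D/1) = ρ/(2(μ−λ)) = 0.001534 hr
Savings = 0.003068 − 0.001534 = 0.001534 hr

Final: 0.001534 hr


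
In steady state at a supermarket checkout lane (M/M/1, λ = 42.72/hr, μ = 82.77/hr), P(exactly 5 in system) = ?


ρ = 42.72/82.77 = 0.5161
P_n = (1−ρ)·ρ^n = (1 − 0.5161)·0.5161^5 = 0.4839·0.036626 = 0.017722

Final: 0.017722


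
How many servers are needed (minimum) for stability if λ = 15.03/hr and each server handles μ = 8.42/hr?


Stability requires cμ > λ ⇔ c > λ/μ.
λ/μ = 15.03/8.42 = 1.7850
Minimum integer c = ⌊1.7850⌋ + 1 = 2
Check: 2·8.42 = 16.84 > 15.03, while 1·8.42 = 8.42 ≤ 15.03

Final: 2 servers


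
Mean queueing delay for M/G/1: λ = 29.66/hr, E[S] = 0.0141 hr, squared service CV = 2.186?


ρ = λ·E[S] = 29.66·0.0141 = 0.4182
E[S²] = E[S]²(1+C_s²) = 0.0141²·(1+2.186) = 0.0006334
Wq = λ·E[S²]/(2(1−ρ)) = 29.66·0.0006334/(2·0.5818) = 0.01615 hr

Final: 0.01615 hr


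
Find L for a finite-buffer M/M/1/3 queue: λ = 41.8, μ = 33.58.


ρ = 41.8/33.58 = 1.2448
L = ρ[1 − (K+1)ρ^K + Kρ^(K+1)] / [(1−ρ)(1−ρ^(K+1))]
Numerator: 1.2448·(1 − 4·1.928798 + 3·2.400946) = 0.607015
Denominator: (-0.2448)·(-1.400946) = 0.342936
L = 0.607015/0.342936 = 1.7701

Final: 1.7701


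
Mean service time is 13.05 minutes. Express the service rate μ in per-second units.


μ = 1/(service time) in consistent units.
1 second = 0.0166667 min, so μ = 0.0166667/13.05 = 0.001277 per second

Final: 0.001277 /sec


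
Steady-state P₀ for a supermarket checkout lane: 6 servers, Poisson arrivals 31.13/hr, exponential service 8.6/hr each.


a = λ/μ = 31.13/8.6 = 3.6198; ρ = a/c = 0.6033
Σ_{k=0}^{5} a^k/k! (terms k=0..5) = 1.00000 + 3.61977 + 6.55136 + 7.90480 + 7.15338 + 5.17872 = 31.40802
Tail: a^6/(6!(1−ρ)) = 2249.48974/(720·0.3967) = 7.87560
P₀ = 1/(31.40802 + 7.87560) = 1/39.28362 = 0.025456

Final: 0.025456


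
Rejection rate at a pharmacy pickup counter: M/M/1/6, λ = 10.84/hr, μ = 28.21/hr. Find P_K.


ρ = λ/μ = 10.84/28.21 = 0.3843
P_K = (1−ρ)ρ^K/(1−ρ^(K+1)) = (0.6157·0.003219)/(1 − 0.001237)
= 0.001982/0.998763 = 0.001985

Final: 0.001985


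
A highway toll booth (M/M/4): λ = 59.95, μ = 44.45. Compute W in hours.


a = 1.3487; ρ = 0.3372; P₀ = 0.258058
Lq = P₀·a^c·ρ/(c!(1−ρ)²) = 0.02730
Wq = Lq/λ = 0.02730/59.95 = 0.0004555 hr
W = Wq + 1/μ = 0.0004555 + 0.02250 = 0.02295 hr

Final: 0.02295 hr


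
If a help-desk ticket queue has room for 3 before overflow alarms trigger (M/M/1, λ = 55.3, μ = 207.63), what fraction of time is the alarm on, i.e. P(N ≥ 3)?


ρ = 55.3/207.63 = 0.2663
P(N ≥ n) = ρ^n = 0.2663^3 = 0.018893

Final: 0.018893


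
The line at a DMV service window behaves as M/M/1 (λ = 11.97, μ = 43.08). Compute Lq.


ρ = 11.97/43.08 = 0.2779
Lq = ρ²/(1−ρ) = 0.07720/0.7221 = 0.1069

Final: 0.1069


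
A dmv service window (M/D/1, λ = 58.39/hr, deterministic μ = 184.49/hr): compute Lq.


ρ = 58.39/184.49 = 0.3165
M/D/1: Lq = ρ²/(2(1−ρ)) = 0.1002/(2·0.6835) = 0.07328

Final: 0.07328


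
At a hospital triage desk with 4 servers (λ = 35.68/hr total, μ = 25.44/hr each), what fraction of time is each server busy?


ρ = λ/(cμ) = 35.68/(4·25.44) = 35.68/101.76 = 0.3506

Final: 0.3506


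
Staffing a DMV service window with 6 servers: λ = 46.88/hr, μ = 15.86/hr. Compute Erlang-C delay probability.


a = λ/μ = 2.9559; ρ = a/6 = 0.4926
P₀ = 0.051241 (from M/M/c formula)
C(c,a) = [a^c/(c!(1−ρ))]·P₀ = [666.97034/(720·0.5074)]·0.051241
= 1.82583·0.051241 = 0.093557

Final: 0.093557


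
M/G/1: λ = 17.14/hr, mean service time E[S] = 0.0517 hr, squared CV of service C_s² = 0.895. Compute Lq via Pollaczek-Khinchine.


ρ = λ·E[S] = 17.14·0.0517 = 0.8861
Lq = ρ²(1+C_s²)/(2(1−ρ)) = 0.7852·(1+0.895)/(2·0.1139)
= 0.7852·1.8950/0.2277 = 6.53436

Final: 6.53436


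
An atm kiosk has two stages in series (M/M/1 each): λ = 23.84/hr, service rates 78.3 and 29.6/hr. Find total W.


Each node sees arrival rate λ = 23.84/hr (tandem ⇒ throughput preserved).
W₁ = 1/(μ₁−λ) = 1/(78.3−23.84) = 0.01836 hr
W₂ = 1/(μ₂−λ) = 1/(29.6−23.84) = 0.17361 hr
W_total = W₁ + W₂ = 0.01836 + 0.17361 = 0.19197 hr

Final: 0.19197 hr


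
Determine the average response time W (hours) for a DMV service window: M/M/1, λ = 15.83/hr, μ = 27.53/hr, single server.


W = 1/(μ−λ) = 1/(27.53 − 15.83) = 1/11.70 = 0.08547 hr

Final: 0.08547 hr


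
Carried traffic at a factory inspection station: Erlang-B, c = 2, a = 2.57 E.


B(2,2.57) = 0.480535 (Erlang-B)
Carried load = a(1 − B) = 2.57·(1 − 0.480535) = 2.57·0.519465 = 1.3350 E

Final: 1.3350 Erlangs


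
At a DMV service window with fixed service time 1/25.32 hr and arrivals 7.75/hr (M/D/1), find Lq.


ρ = 7.75/25.32 = 0.3061
M/D/1: Lq = ρ²/(2(1−ρ)) = 0.09369/(2·0.6939) = 0.06751

Final: 0.06751


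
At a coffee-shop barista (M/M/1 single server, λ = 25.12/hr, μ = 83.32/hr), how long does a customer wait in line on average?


ρ = 25.12/83.32 = 0.3015
Wq = ρ/(μ−λ) = 0.3015/(83.32 − 25.12) = 0.3015/58.20 = 0.005180 hr

Final: 0.005180 hr


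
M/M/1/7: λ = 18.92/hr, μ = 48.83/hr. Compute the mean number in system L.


ρ = 18.92/48.83 = 0.3875
L = ρ[1 − (K+1)ρ^K + Kρ^(K+1)] / [(1−ρ)(1−ρ^(K+1))]
Numerator: 0.3875·(1 − 8·0.001311 + 7·0.0005080) = 0.384780
Denominator: (0.6125)·(0.999492) = 0.612222
L = 0.384780/0.612222 = 0.6285

Final: 0.6285


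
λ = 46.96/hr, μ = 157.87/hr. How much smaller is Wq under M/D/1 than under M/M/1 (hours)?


ρ = 46.96/157.87 = 0.2975
Wq(M/M/1) = ρ/(μ−λ) = 0.2975/110.91 = 0.002682 hr
Wq(M/D/1) = ρ/(2(μ−λ)) = 0.001341 hr
Savings = 0.002682 − 0.001341 = 0.001341 hr

Final: 0.001341 hr


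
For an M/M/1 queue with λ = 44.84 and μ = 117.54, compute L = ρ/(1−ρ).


ρ = λ/μ = 44.84/117.54 = 0.3815
L = ρ/(1−ρ) = 0.3815/(1 − 0.3815) = 0.3815/0.6185 = 0.6168

Final: 0.6168


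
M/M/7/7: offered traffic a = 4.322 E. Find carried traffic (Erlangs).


B(7,4.322) = 0.080002 (Erlang-B)
Carried load = a(1 − B) = 4.322·(1 − 0.080002) = 4.322·0.919998 = 3.9762 E

Final: 3.9762 Erlangs


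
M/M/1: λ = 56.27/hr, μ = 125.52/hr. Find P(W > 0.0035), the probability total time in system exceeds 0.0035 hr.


W ~ Exponential(μ−λ) for M/M/1.
μ − λ = 125.52 − 56.27 = 69.2500
P(W > t) = e^{−(μ−λ)t} = e^{−0.2424} = 0.784762

Final: 0.784762


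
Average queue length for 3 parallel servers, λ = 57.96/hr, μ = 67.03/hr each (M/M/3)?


a = λ/μ = 0.8647; ρ = a/3 = 0.2882
P₀ = 0.418425
Lq = P₀·a^c·ρ / (c!·(1−ρ)²) = 0.418425·0.64651·0.2882/(6·0.50662)
= 0.02565

Final: 0.02565
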